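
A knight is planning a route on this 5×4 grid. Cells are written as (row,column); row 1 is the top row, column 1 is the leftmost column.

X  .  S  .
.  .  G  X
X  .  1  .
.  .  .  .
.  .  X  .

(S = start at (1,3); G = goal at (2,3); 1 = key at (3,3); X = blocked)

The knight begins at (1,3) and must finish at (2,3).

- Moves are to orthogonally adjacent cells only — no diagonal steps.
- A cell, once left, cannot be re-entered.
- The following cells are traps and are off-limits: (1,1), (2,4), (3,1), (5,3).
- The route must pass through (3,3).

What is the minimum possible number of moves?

Any route passes through (3,3) somewhere between (1,3) and (2,3). Summing Manhattan distances along the two legs ((1,3) → (3,3) → (2,3)) gives a lower bound of 2 + 1 = 3 moves.
The shortest route satisfying every rule uses 5 moves: (1,3) → (1,2) → (2,2) → (3,2) → (3,3) → (2,3).
The bound of 3 isn't tight here; checking systematically, no route of length 3 through 4 satisfies every constraint, so 5 is the minimum.

5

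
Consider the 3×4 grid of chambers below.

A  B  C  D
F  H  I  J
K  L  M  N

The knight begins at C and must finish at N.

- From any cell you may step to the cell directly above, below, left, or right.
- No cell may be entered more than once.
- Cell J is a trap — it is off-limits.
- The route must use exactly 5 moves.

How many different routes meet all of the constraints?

3

Need simple routes of exactly 5 moves from C to N (Manhattan distance 3, so 1 moves are spent on a detour and 1 undoing it).
Enumerating: C I H L M N | C B H L M N | C B H I M N.
That gives 3 routes.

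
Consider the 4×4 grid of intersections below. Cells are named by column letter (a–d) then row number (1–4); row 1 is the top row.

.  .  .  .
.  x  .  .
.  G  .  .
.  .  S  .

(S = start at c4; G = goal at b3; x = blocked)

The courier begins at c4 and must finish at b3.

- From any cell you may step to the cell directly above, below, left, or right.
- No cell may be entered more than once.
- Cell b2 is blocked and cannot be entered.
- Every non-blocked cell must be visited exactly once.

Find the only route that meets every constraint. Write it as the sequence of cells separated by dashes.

c4 - d4 - d3 - c3 - c2 - d2 - d1 - c1 - b1 - a1 - a2 - a3 - a4 - b4 - b3

Need to visit all 15 open cells exactly once, starting at c4 and ending at b3.
Route from c4: right to d4, up to d3, left to c3, up to c2, right to d2, up to d1, 3× left (reaching a1), 3× down (reaching a4), right to b4, up to b3 — 14 moves in all.
Check: all 15 open cells covered.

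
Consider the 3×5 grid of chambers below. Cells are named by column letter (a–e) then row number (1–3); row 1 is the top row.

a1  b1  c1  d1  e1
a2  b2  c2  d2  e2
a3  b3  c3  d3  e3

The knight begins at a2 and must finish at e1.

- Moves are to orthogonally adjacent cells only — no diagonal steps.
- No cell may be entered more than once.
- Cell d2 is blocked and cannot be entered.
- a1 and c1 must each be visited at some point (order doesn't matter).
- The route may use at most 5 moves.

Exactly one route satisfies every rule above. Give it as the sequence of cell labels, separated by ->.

Any route must reach a1 and c1 and still end at e1 within 5 moves, so the order of the required stops is forced.
Route from a2: up to a1, 4× right (reaching e1) — 5 moves in all.
Check: all required cells visited; 5 ≤ 5 moves.

a2 -> a1 -> b1 -> c1 -> d1 -> e1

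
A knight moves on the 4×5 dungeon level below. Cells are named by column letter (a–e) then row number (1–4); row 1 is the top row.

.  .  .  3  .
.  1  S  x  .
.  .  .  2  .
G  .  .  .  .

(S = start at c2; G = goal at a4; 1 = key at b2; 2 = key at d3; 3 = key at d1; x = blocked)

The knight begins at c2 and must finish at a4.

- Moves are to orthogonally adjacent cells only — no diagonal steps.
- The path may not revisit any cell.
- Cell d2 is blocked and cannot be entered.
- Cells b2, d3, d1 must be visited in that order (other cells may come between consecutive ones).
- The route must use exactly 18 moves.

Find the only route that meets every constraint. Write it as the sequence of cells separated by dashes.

c2 - b2 - b3 - b4 - c4 - c3 - d3 - d4 - e4 - e3 - e2 - e1 - d1 - c1 - b1 - a1 - a2 - a3 - a4

The waypoints must appear in the order b2, d3, d1, with no cell reused.
Route from c2: left 1 to b2, down 2 to b4, right 1 to c4, up 1 to c3, right 1 to d3, down 1 to d4, right 1 to e4, up 3 to e1, left 4 to a1, down 3 to a4 — 18 moves in all.
Check: order respected (1 at step 1, 2 at step 6, 3 at step 12); 18 moves as required.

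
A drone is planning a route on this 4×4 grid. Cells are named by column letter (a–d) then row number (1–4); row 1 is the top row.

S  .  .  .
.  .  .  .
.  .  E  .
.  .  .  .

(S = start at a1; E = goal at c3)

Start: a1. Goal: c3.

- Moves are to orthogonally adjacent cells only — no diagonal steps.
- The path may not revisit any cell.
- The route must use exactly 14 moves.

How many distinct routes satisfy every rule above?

Need simple routes of exactly 14 moves from a1 to c3 (Manhattan distance 4, so 5 moves are spent on a detour and 5 undoing it).
Branch systematically from the start, pruning whenever the remaining move budget drops below the Manhattan distance to c3 or differs from it in parity. Grouping the completions by first move — via a2: 12; via b1: 12 — and summing: 12 + 12 = 24.
That gives 24 routes.

24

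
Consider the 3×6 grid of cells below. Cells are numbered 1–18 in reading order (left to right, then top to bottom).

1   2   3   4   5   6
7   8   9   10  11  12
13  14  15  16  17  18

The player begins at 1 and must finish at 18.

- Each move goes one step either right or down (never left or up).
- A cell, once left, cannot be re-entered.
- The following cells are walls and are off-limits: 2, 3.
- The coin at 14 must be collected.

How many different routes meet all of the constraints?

2

A right/down-only route from 1 to 18 makes exactly 2 down-moves and 5 right-moves in some order.
With no other constraints that would be C(7,2) = 21 routes.
Split at 14 and multiply the segment counts (each segment already excludes blocked cells): 1→14: 2; 14→18: 1; product = 2.
That gives 2 routes.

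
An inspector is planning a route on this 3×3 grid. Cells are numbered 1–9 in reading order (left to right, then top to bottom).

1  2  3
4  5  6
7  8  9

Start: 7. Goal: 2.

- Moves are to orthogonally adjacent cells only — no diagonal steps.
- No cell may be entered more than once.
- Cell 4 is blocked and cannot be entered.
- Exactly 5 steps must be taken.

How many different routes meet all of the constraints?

3

Need simple routes of exactly 5 moves from 7 to 2 (Manhattan distance 3, so 1 moves are spent on a detour and 1 undoing it).
Enumerating: 7 8 5 6 3 2 | 7 8 9 6 3 2 | 7 8 9 6 5 2.
That gives 3 routes.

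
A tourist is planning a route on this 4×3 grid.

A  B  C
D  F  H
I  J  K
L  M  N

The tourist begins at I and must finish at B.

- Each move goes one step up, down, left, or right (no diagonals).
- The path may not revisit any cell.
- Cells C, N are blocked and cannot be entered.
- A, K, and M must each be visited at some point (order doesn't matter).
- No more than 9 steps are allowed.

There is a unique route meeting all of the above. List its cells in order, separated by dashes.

The 9-move cap with required stops at A, K, M leaves no slack for detours.
Route from I: down to L, right to M, up to J, right to K, up to H, 2× left (reaching D), up to A, right to B — 9 moves in all.
Check: all required cells visited; 9 ≤ 9 moves.

I - L - M - J - K - H - F - D - A - B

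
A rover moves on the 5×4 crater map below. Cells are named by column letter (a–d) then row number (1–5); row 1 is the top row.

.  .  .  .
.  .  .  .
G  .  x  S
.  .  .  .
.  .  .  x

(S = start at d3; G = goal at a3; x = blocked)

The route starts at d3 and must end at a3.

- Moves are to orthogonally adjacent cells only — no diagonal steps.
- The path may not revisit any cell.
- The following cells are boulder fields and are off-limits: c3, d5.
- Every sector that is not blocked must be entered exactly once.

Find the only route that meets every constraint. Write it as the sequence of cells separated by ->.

d3 -> d4 -> c4 -> c5 -> b5 -> a5 -> a4 -> b4 -> b3 -> b2 -> c2 -> d2 -> d1 -> c1 -> b1 -> a1 -> a2 -> a3

Need to visit all 18 open cells exactly once, starting at d3 and ending at a3.
Cell c5 has only two open neighbours (c4 and b5), so the path must pass straight through it: one of those is the cell it's entered from and the other is where it exits.
Route from d3: down 1 to d4, left 1 to c4, down 1 to c5, left 2 to a5, up 1 to a4, right 1 to b4, up 2 to b2, right 2 to d2, up 1 to d1, left 3 to a1, down 2 to a3 — 17 moves in all.
Check: all 18 open cells covered.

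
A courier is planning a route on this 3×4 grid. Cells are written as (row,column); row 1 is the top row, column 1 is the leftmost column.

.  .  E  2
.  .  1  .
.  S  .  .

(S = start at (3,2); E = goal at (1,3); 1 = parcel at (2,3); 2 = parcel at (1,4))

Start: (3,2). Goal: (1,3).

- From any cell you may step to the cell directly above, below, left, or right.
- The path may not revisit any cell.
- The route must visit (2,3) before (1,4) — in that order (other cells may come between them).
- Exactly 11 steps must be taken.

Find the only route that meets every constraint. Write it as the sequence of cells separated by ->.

(3,2) -> (3,1) -> (2,1) -> (1,1) -> (1,2) -> (2,2) -> (2,3) -> (3,3) -> (3,4) -> (2,4) -> (1,4) -> (1,3)

The waypoints must appear in the order (2,3), (1,4), with no cell reused.
Route from (3,2): left 1 to (3,1), up 2 to (1,1), right 1 to (1,2), down 1 to (2,2), right 1 to (2,3), down 1 to (3,3), right 1 to (3,4), up 2 to (1,4), left 1 to (1,3) — 11 moves in all.
Check: order respected (1 at step 6, 2 at step 10); 11 moves as required.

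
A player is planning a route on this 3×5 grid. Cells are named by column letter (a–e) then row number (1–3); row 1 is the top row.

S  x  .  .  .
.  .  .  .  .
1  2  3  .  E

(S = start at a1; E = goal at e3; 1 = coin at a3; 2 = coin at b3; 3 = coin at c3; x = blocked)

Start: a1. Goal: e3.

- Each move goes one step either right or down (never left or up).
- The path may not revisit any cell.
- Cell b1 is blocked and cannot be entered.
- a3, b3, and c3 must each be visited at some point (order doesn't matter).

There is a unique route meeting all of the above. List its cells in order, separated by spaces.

Moves only go right or down, so the column and row indices never decrease.
Route from a1: 2× down (reaching a3), 4× right (reaching e3) — 6 moves in all.
Check: all required cells visited.

a1 a2 a3 b3 c3 d3 e3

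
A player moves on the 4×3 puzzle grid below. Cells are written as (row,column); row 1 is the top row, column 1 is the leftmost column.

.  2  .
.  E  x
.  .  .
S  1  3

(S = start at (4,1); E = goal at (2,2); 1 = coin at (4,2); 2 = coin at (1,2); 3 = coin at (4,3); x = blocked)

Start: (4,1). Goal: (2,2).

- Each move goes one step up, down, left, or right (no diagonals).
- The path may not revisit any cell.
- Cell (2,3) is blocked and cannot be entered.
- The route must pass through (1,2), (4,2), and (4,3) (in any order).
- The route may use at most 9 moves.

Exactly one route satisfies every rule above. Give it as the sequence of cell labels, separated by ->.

(4,1) -> (4,2) -> (4,3) -> (3,3) -> (3,2) -> (3,1) -> (2,1) -> (1,1) -> (1,2) -> (2,2)

Any route must reach (1,2), (4,2), and (4,3) and still end at (2,2) within 9 moves, so the order of the required stops is forced.
Route from (4,1): 2× right (reaching (4,3)), up to (3,3), 2× left (reaching (3,1)), 2× up (reaching (1,1)), right to (1,2), down to (2,2) — 9 moves in all.
Check: all required cells visited; 9 ≤ 9 moves.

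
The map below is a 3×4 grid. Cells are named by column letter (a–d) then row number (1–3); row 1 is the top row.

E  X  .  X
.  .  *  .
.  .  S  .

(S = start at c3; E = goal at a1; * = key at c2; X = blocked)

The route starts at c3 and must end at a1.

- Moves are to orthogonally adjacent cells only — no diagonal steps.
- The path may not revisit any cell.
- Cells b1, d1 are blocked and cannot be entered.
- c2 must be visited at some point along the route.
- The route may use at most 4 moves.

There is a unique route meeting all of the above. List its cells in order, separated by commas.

Any route must reach c2 and still end at a1 within 4 moves, so the order of the required stops is forced.
Route from c3: up 1 to c2, left 2 to a2, up 1 to a1 — 4 moves in all.
Check: all required cells visited; 4 ≤ 4 moves.

c3, c2, b2, a2, a1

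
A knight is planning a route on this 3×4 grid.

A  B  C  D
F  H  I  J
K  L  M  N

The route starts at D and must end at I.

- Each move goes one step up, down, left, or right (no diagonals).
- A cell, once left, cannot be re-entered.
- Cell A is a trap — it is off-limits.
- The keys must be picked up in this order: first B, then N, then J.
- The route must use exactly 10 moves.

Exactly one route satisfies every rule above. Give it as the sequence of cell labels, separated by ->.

The waypoints must appear in the order B, N, J, with no cell reused.
Route from D: 2× left (reaching B), down to H, left to F, down to K, 3× right (reaching N), up to J, left to I — 10 moves in all.
Check: order respected (B at step 2, N at step 8, J at step 9); 10 moves as required.

D -> C -> B -> H -> F -> K -> L -> M -> N -> J -> I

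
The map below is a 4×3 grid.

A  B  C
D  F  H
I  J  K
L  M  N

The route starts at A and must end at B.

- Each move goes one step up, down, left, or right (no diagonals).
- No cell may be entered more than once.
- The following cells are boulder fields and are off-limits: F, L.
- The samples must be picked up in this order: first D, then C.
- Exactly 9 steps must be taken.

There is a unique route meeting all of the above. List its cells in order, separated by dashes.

The waypoints must appear in the order D, C, with no cell reused.
Route from A: down 2 to I, right 1 to J, down 1 to M, right 1 to N, up 3 to C, left 1 to B — 9 moves in all.
Check: order respected (D at step 1, C at step 8); 9 moves as required.

A - D - I - J - M - N - K - H - C - B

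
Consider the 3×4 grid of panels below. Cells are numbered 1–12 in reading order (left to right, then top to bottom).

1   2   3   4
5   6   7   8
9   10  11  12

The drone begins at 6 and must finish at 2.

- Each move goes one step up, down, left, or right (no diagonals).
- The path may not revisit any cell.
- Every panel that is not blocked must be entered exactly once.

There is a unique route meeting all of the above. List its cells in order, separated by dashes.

6 - 7 - 3 - 4 - 8 - 12 - 11 - 10 - 9 - 5 - 1 - 2

Need to visit all 12 open cells exactly once, starting at 6 and ending at 2.
Cell 12 has only two open neighbours (8 and 11), so the path must pass straight through it: one of those is the cell it's entered from and the other is where it exits.
Route from 6: right 1 to 7, up 1 to 3, right 1 to 4, down 2 to 12, left 3 to 9, up 2 to 1, right 1 to 2 — 11 moves in all.
Check: all 12 open cells covered.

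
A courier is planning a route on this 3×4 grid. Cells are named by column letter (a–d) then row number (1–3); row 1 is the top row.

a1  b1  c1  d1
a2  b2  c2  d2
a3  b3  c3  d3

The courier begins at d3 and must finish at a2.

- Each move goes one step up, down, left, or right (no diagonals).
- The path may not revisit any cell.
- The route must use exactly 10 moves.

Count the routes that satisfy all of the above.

4

Need simple routes of exactly 10 moves from d3 to a2 (Manhattan distance 4, so 3 moves are spent on a detour and 3 undoing it).
Enumerating: d3 d2 d1 c1 c2 c3 b3 b2 b1 a1 a2 | d3 d2 d1 c1 b1 b2 c2 c3 b3 a3 a2 | d3 c3 c2 d2 d1 c1 b1 b2 b3 a3 a2 | d3 c3 b3 b2 c2 d2 d1 c1 b1 a1 a2.
That gives 4 routes.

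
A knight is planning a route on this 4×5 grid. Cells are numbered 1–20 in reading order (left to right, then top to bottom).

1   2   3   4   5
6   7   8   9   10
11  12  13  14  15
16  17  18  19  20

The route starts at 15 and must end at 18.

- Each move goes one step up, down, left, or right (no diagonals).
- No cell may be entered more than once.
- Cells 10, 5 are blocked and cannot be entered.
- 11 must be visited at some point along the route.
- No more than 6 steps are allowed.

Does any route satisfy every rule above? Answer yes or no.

Even ignoring the no-revisit rule, getting from 15 to 18 via 11 needs at least 4 + 3 = 7 moves (Manhattan distance per leg), which exceeds the 6-move limit.

no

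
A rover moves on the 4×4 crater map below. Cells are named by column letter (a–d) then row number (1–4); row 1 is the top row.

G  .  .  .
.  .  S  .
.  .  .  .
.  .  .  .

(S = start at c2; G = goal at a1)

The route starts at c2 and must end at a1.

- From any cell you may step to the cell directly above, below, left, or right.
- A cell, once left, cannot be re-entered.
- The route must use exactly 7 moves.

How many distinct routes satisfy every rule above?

Need simple routes of exactly 7 moves from c2 to a1 (Manhattan distance 3, so 2 moves are spent on a detour and 2 undoing it).
Branch systematically from the start, pruning whenever the remaining move budget drops below the Manhattan distance to a1 or differs from it in parity. Grouping the completions by first move — via c1: 1; via c3: 7; via b2: 1; via d2: 4 — and summing: 1 + 7 + 1 + 4 = 13.
That gives 13 routes.

13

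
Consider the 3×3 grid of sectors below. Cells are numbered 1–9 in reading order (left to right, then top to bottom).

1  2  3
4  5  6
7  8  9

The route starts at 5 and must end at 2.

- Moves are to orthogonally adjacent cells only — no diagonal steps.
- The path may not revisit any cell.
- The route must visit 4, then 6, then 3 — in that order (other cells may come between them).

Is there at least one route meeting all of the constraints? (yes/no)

yes

One route that works: 5 → 4 → 7 → 8 → 9 → 6 → 3 → 2.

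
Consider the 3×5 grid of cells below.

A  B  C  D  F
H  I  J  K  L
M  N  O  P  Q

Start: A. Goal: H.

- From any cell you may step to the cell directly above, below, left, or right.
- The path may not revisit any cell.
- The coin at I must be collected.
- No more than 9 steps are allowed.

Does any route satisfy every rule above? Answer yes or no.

yes

One route that works: A → B → I → H.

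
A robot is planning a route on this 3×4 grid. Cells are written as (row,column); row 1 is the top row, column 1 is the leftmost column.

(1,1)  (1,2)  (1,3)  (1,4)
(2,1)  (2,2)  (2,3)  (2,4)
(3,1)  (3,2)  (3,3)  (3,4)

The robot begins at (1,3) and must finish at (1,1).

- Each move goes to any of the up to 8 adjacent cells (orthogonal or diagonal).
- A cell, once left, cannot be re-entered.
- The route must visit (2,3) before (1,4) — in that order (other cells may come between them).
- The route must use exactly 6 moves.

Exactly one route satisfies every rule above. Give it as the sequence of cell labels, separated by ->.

The waypoints must appear in the order (2,3), (1,4), with no cell reused.
Route from (1,3): down to (2,3), up-right to (1,4), down to (2,4), down-left to (3,3), 2× up-left (reaching (1,1)) — 6 moves in all.
Check: order respected ((2,3) at step 1, (1,4) at step 2); 6 moves as required.

(1,3) -> (2,3) -> (1,4) -> (2,4) -> (3,3) -> (2,2) -> (1,1)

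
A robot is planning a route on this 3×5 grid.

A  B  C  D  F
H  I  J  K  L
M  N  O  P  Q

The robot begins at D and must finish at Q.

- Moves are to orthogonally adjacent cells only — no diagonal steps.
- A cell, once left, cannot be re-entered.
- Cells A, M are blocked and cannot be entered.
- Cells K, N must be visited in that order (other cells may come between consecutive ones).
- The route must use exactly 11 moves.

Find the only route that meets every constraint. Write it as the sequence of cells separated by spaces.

D F L K J C B I N O P Q

The waypoints must appear in the order K, N, with no cell reused.
Route from D: right 1 to F, down 1 to L, left 2 to J, up 1 to C, left 1 to B, down 2 to N, right 3 to Q — 11 moves in all.
Check: order respected (K at step 3, N at step 8); 11 moves as required.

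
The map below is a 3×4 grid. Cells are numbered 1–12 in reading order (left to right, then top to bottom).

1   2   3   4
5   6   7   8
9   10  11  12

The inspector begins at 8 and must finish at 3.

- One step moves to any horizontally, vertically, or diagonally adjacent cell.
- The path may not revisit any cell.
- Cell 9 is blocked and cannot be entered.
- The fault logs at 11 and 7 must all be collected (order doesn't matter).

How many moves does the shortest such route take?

3

Any route passes through 11 and 7 in some order between 8 and 3. Summing Chebyshev distances along each leg and taking the cheapest ordering (8 → 11 → 7 → 3) gives a lower bound of 1 + 1 + 1 = 3 moves.
A route of 3 moves achieves this: 8 → 11 → 7 → 3.
Since 3 matches the lower bound, it is optimal.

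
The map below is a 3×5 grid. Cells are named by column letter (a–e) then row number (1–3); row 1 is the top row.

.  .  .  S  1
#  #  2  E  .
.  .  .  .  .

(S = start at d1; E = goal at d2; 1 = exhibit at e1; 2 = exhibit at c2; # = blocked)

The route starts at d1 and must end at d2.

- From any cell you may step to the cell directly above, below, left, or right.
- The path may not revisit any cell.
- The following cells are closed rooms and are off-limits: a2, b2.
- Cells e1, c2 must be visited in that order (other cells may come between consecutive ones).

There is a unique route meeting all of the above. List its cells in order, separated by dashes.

The waypoints must appear in the order e1, c2, with no cell reused.
Route from d1: right to e1, 2× down (reaching e3), 2× left (reaching c3), up to c2, right to d2 — 7 moves in all.
Check: order respected (1 at step 1, 2 at step 6).

d1 - e1 - e2 - e3 - d3 - c3 - c2 - d2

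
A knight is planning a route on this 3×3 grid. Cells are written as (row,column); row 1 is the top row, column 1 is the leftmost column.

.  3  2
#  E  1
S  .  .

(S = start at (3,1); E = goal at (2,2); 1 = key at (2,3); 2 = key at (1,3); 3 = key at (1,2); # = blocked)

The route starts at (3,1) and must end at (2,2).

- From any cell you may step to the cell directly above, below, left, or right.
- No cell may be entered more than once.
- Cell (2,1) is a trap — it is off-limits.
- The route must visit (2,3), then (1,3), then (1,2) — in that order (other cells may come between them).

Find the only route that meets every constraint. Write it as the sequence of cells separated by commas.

(3,1), (3,2), (3,3), (2,3), (1,3), (1,2), (2,2)

The waypoints must appear in the order (2,3), (1,3), (1,2), with no cell reused.
Route from (3,1): right 2 to (3,3), up 2 to (1,3), left 1 to (1,2), down 1 to (2,2) — 6 moves in all.
Check: order respected (1 at step 3, 2 at step 4, 3 at step 5).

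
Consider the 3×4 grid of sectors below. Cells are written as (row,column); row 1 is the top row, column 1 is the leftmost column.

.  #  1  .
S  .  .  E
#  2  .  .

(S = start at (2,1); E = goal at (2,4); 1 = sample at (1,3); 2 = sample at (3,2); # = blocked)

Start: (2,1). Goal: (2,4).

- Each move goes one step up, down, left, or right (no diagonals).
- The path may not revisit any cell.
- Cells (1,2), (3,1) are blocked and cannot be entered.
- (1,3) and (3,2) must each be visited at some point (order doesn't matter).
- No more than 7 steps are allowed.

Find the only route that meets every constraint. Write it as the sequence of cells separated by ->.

(2,1) -> (2,2) -> (3,2) -> (3,3) -> (2,3) -> (1,3) -> (1,4) -> (2,4)

Any route must reach (1,3) and (3,2) and still end at (2,4) within 7 moves, so the order of the required stops is forced.
Route from (2,1): right to (2,2), down to (3,2), right to (3,3), 2× up (reaching (1,3)), right to (1,4), down to (2,4) — 7 moves in all.
Check: all required cells visited; 7 ≤ 7 moves.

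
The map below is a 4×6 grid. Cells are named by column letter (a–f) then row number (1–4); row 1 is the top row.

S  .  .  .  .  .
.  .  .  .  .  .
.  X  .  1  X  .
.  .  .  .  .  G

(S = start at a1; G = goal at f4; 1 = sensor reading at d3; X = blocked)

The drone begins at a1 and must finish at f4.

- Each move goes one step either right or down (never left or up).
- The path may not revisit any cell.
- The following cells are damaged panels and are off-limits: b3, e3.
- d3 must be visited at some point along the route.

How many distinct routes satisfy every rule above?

A right/down-only route from a1 to f4 makes exactly 3 down-moves and 5 right-moves in some order.
With no other constraints that would be C(8,3) = 56 routes.
Split at d3 and multiply the segment counts (each segment already excludes blocked cells): a1→d3: 7; d3→f4: 1; product = 7.
That gives 7 routes.

7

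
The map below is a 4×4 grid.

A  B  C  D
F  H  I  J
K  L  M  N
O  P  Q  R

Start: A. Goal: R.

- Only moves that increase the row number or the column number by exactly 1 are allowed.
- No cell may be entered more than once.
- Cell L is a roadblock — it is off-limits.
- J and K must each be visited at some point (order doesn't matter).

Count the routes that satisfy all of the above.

0

A right/down-only route from A to R makes exactly 3 down-moves and 3 right-moves in some order.
With no other constraints that would be C(6,3) = 20 routes.
K is below but to the left of J: going J → K would need a leftward move and K → J an upward move, so no right/down-only route can visit both required cells.
No route satisfies every constraint, so the count is 0.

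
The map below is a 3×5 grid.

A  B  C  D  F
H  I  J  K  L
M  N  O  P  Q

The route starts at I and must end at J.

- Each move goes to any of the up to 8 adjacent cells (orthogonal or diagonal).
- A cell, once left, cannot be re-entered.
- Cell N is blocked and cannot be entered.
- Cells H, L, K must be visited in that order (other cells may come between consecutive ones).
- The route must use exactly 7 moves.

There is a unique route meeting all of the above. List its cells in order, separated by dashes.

The waypoints must appear in the order H, L, K, with no cell reused.
Route from I: left to H, up-right to B, 2× right (reaching D), down-right to L, 2× left (reaching J) — 7 moves in all.
Check: order respected (H at step 1, L at step 5, K at step 6); 7 moves as required.

I - H - B - C - D - L - K - J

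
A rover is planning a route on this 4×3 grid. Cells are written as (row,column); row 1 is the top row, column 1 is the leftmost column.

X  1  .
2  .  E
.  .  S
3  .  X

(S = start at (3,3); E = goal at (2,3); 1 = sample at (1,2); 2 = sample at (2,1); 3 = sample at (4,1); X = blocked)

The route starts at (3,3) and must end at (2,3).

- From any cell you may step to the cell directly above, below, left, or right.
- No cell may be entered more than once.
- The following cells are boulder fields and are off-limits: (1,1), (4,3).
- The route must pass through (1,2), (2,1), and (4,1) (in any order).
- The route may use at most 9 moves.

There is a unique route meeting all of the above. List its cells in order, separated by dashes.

The 9-move cap with required stops at (1,2), (2,1), (4,1) leaves no slack for detours.
Route from (3,3): left 1 to (3,2), down 1 to (4,2), left 1 to (4,1), up 2 to (2,1), right 1 to (2,2), up 1 to (1,2), right 1 to (1,3), down 1 to (2,3) — 9 moves in all.
Check: all required cells visited; 9 ≤ 9 moves.

(3,3) - (3,2) - (4,2) - (4,1) - (3,1) - (2,1) - (2,2) - (1,2) - (1,3) - (2,3)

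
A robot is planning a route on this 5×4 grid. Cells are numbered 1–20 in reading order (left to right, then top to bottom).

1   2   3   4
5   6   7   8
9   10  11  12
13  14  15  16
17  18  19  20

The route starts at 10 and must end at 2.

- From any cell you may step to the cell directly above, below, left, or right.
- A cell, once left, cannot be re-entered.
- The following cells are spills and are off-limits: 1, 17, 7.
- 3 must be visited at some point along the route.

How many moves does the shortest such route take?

6

Any route passes through 3 somewhere between 10 and 2. Summing Manhattan distances along the two legs (10 → 3 → 2) gives a lower bound of 3 + 1 = 4 moves.
The shortest route satisfying every rule uses 6 moves: 10 → 11 → 12 → 8 → 4 → 3 → 2.
The bound of 4 isn't tight here; checking systematically, no route of length 4 through 5 satisfies every constraint, so 6 is the minimum.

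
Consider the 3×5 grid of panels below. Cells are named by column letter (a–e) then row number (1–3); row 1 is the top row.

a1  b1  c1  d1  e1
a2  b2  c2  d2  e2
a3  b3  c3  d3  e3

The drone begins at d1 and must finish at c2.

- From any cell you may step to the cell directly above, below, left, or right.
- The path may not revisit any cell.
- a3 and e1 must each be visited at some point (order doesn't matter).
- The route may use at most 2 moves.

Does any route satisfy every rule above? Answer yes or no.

Even ignoring the no-revisit rule, getting from d1 to c2, taking the cheapest ordering d1 → e1 → a3 → c2 needs at least 1 + 6 + 3 = 10 moves (Manhattan distance per leg), which exceeds the 2-move limit.

no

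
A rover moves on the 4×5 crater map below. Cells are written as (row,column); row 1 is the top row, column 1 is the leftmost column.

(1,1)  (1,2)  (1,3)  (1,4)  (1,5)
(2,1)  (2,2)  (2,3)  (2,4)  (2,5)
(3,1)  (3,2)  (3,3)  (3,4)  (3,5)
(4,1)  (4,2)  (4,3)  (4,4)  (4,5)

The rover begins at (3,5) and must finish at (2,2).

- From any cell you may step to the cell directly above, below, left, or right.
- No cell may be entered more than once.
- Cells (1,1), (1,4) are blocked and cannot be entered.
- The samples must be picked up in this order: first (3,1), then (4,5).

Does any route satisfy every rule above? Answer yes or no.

no

Ignoring the required order, 19 revisit-free routes from (3,5) to (2,2) pass through all of (3,1) and (4,5); the waypoint orders that occur are (4,5) → (3,1) (19) — never (3,1) → (4,5).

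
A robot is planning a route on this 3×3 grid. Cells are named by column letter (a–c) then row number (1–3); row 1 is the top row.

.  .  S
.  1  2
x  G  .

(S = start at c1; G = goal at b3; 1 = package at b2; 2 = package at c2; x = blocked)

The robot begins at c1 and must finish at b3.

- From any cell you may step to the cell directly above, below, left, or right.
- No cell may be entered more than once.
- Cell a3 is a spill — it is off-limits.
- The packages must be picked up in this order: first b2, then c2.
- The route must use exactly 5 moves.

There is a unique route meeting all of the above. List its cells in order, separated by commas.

The waypoints must appear in the order b2, c2, with no cell reused.
Route from c1: left to b1, down to b2, right to c2, down to c3, left to b3 — 5 moves in all.
Check: order respected (1 at step 2, 2 at step 3); 5 moves as required.

c1, b1, b2, c2, c3, b3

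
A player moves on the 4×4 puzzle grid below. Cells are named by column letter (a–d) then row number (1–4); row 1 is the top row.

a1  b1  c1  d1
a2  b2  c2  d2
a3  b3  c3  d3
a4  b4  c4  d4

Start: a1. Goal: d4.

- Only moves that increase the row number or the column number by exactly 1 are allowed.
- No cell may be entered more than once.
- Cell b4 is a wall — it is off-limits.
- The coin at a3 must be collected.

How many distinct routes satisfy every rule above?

2

A right/down-only route from a1 to d4 makes exactly 3 down-moves and 3 right-moves in some order.
With no other constraints that would be C(6,3) = 20 routes.
Split at a3 and multiply the segment counts (each segment already excludes blocked cells): a1→a3: 1; a3→d4: 2; product = 2.
That gives 2 routes.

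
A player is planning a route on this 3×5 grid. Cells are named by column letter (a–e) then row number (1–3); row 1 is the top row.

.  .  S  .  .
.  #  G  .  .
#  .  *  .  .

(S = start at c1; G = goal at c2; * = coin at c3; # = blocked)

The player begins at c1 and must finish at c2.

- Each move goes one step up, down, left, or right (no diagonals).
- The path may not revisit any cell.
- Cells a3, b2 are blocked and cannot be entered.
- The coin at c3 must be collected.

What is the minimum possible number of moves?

Any route passes through c3 somewhere between c1 and c2. Summing Manhattan distances along the two legs (c1 → c3 → c2) gives a lower bound of 2 + 1 = 3 moves.
The shortest route satisfying every rule uses 5 moves: c1 → d1 → d2 → d3 → c3 → c2.
The no-revisit rule (legs can't share cells) pushes the minimum above the 3-move bound; an exhaustive check rules out every length from 3 to 4, leaving 5 as the minimum.

5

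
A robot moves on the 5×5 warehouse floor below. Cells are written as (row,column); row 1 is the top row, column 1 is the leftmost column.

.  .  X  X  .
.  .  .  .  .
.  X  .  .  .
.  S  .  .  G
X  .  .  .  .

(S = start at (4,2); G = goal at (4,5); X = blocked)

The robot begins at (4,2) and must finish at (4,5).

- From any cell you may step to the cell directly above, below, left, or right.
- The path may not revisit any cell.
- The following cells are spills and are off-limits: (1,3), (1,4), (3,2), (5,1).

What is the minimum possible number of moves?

The Manhattan distance from (4,2) to (4,5) is |4−4| + |2−5| = 3, so at least 3 moves are needed.
A route of 3 moves achieves this: (4,2) → (4,3) → (4,4) → (4,5).
Since 3 matches the lower bound, it is optimal.

3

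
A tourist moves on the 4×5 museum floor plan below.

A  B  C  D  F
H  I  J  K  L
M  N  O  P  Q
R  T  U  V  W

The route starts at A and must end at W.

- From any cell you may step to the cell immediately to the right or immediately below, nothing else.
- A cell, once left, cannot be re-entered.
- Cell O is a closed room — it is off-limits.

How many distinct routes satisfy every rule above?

17

A right/down-only route from A to W makes exactly 3 down-moves and 4 right-moves in some order.
With no other constraints that would be C(7,3) = 35 routes.
Subtract routes through each blocked cell (inclusion–exclusion for overlaps): − through O: 18 → 17.
That gives 17 routes.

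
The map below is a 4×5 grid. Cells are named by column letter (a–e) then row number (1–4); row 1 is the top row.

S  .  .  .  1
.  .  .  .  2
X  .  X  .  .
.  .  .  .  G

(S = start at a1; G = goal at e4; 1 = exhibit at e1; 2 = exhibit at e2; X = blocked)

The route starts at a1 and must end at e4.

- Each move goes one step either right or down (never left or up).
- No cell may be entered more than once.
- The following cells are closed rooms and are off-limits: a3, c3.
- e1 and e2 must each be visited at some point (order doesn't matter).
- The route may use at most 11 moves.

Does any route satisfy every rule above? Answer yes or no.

yes

One route that works: a1 → b1 → c1 → d1 → e1 → e2 → e3 → e4.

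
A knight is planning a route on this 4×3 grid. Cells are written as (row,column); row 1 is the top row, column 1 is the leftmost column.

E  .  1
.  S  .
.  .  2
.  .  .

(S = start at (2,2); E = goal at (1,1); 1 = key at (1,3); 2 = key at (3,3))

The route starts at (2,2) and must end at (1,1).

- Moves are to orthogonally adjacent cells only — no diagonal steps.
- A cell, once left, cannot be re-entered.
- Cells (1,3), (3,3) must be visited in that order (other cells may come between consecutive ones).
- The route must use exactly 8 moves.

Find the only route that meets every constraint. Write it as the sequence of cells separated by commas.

(2,2), (1,2), (1,3), (2,3), (3,3), (3,2), (3,1), (2,1), (1,1)

The waypoints must appear in the order (1,3), (3,3), with no cell reused.
Route from (2,2): up to (1,2), right to (1,3), 2× down (reaching (3,3)), 2× left (reaching (3,1)), 2× up (reaching (1,1)) — 8 moves in all.
Check: order respected (1 at step 2, 2 at step 4); 8 moves as required.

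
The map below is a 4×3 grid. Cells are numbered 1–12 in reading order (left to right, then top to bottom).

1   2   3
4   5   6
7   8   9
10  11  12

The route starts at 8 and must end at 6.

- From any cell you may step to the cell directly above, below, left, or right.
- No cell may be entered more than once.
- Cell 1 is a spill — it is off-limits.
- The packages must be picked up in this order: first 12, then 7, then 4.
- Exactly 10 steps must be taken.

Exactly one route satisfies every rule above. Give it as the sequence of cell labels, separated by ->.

8 -> 9 -> 12 -> 11 -> 10 -> 7 -> 4 -> 5 -> 2 -> 3 -> 6

The waypoints must appear in the order 12, 7, 4, with no cell reused.
Route from 8: right to 9, down to 12, 2× left (reaching 10), 2× up (reaching 4), right to 5, up to 2, right to 3, down to 6 — 10 moves in all.
Check: order respected (12 at step 2, 7 at step 5, 4 at step 6); 10 moves as required.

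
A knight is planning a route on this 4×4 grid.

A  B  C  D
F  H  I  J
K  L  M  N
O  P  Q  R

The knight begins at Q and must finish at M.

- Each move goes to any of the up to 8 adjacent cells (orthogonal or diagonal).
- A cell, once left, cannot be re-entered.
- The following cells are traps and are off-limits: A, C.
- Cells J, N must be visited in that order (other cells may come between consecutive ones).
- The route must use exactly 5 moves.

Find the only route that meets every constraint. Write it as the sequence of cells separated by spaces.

The waypoints must appear in the order J, N, with no cell reused.
Route from Q: up-left to L, up-right to I, right to J, down to N, left to M — 5 moves in all.
Check: order respected (J at step 3, N at step 4); 5 moves as required.

Q L I J N M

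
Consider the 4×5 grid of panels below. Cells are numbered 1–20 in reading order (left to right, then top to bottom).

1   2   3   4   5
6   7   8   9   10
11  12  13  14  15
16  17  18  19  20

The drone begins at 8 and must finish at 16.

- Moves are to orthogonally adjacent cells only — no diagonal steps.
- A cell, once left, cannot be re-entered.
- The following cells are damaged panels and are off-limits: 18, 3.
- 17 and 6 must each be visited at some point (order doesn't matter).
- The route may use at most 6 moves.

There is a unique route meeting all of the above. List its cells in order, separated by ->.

The budget equals the shortest possible length, so every move has to be on a shortest route through the required cells.
Route from 8: 2× left (reaching 6), down to 11, right to 12, down to 17, left to 16 — 6 moves in all.
Check: all required cells visited; 6 ≤ 6 moves.

8 -> 7 -> 6 -> 11 -> 12 -> 17 -> 16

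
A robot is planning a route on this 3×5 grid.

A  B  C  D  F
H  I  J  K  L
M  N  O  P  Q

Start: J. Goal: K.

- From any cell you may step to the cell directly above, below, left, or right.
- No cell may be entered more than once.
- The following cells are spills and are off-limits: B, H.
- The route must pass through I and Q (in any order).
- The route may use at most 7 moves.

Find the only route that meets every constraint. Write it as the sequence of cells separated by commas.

J, I, N, O, P, Q, L, K

The 7-move cap with required stops at I, Q leaves no slack for detours.
Route from J: left to I, down to N, 3× right (reaching Q), up to L, left to K — 7 moves in all.
Check: all required cells visited; 7 ≤ 7 moves.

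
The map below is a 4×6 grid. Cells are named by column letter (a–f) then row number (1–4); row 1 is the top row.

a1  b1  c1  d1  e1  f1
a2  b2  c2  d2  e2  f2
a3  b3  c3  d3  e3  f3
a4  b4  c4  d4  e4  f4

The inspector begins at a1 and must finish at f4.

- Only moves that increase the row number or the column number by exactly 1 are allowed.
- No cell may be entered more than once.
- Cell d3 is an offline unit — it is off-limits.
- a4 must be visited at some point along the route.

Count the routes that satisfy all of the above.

1

A right/down-only route from a1 to f4 makes exactly 3 down-moves and 5 right-moves in some order.
With no other constraints that would be C(8,3) = 56 routes.
Split at a4 and multiply the segment counts (each segment already excludes blocked cells): a1→a4: 1; a4→f4: 1; product = 1.
That gives 1 route.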